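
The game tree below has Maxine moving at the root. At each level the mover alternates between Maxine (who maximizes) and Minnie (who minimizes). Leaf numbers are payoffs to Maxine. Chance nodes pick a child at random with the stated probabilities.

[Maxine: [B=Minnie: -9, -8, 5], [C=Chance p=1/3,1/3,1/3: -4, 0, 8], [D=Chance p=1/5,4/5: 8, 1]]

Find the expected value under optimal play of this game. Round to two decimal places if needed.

B (Minnie): min(-9, -8, 5) = -9
C (Chance): 1/3·-4 + 1/3·0 + 1/3·8 = 1.33
D (Chance): 1/5·8 + 4/5·1 = 2.4
Root (Maxine): max(-9, 1.33, 2.4) = 2.4

2.4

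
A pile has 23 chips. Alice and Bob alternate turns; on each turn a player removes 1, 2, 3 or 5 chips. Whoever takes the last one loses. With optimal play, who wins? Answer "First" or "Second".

First

Mark each pile size as W (mover wins) or L (mover loses):
i:   0  1  2  3  4  5  6  7  8  9 10 11 12 13 14 15 16 17 18 19 20 21 22 23
     W  L  W  W  W  L  W  W  W  L  W  W  W  L  W  W  W  L  W  W  W  L  W  W
Position 23 is W, so the first player wins.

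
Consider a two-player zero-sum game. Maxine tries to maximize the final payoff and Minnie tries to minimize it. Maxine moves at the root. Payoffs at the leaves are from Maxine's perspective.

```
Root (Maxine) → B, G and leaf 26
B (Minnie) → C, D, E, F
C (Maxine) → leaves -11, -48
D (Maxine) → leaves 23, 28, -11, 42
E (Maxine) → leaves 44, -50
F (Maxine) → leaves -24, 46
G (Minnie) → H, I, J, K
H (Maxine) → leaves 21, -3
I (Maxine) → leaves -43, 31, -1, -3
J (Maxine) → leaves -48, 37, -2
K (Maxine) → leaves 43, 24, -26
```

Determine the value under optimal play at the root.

26

C (Maxine): max(-11, -48) = -11
D (Maxine): max(23, 28, -11, 42) = 42
E (Maxine): max(44, -50) = 44
F (Maxine): max(-24, 46) = 46
B (Minnie): min(-11, 42, 44, 46) = -11
H (Maxine): max(21, -3) = 21
I (Maxine): max(-43, 31, -1, -3) = 31
J (Maxine): max(-48, 37, -2) = 37
K (Maxine): max(43, 24, -26) = 43
G (Minnie): min(21, 31, 37, 43) = 21
Root (Maxine): max(-11, 21, 26) = 26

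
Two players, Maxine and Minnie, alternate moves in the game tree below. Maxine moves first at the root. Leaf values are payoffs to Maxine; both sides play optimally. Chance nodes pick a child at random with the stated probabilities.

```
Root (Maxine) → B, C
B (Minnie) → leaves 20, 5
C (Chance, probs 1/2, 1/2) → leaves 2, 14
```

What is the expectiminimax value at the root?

8

B (Minnie): min(20, 5) = 5
C (Chance): 1/2·2 + 1/2·14 = 8
Root (Maxine): max(5, 8) = 8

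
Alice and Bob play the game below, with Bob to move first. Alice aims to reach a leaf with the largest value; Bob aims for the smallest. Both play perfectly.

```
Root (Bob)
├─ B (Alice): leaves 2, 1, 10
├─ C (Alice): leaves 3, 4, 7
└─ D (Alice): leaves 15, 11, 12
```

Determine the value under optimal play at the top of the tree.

B (Alice): max(2, 1, 10) = 10
C (Alice): max(3, 4, 7) = 7
D (Alice): max(15, 11, 12) = 15
Root (Bob): min(10, 7, 15) = 7

7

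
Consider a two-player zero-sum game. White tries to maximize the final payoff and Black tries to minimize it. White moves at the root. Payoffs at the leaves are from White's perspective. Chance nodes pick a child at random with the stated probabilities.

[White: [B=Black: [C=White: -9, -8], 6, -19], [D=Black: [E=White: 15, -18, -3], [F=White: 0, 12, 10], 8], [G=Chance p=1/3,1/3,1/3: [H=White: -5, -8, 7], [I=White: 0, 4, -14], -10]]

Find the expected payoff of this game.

8

C (White): max(-9, -8) = -8
B (Black): min(-8, 6, -19) = -19
E (White): max(15, -18, -3) = 15
F (White): max(0, 12, 10) = 12
D (Black): min(15, 12, 8) = 8
H (White): max(-5, -8, 7) = 7
I (White): max(0, 4, -14) = 4
G (Chance): 1/3·7 + 1/3·4 + 1/3·-10 = 0.33
Root (White): max(-19, 8, 0.33) = 8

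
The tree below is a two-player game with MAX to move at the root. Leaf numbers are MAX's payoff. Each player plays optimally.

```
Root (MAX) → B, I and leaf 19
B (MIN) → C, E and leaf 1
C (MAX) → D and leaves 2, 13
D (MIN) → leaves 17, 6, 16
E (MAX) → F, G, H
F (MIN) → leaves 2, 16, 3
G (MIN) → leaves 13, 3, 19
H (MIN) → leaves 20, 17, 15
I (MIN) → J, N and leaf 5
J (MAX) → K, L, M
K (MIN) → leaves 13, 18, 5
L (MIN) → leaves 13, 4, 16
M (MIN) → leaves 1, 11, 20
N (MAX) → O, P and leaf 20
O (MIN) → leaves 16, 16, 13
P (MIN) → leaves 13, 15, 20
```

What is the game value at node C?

D: min(17, 6, 16) = 6
C: max(6, 2, 13) = 13

13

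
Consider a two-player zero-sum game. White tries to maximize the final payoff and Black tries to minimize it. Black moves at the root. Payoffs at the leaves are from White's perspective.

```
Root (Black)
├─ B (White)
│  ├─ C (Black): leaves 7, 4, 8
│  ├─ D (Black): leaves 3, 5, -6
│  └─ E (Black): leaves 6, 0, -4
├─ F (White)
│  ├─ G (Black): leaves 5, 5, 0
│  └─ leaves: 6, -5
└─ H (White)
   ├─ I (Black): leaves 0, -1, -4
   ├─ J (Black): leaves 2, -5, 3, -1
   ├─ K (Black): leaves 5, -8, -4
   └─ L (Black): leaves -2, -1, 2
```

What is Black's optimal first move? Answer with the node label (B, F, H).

H

C (Black): min(7, 4, 8) = 4
D (Black): min(3, 5, -6) = -6
E (Black): min(6, 0, -4) = -4
B (White): max(4, -6, -4) = 4
G (Black): min(5, 5, 0) = 0
F (White): max(0, 6, -5) = 6
I (Black): min(0, -1, -4) = -4
J (Black): min(2, -5, 3, -1) = -5
K (Black): min(5, -8, -4) = -8
L (Black): min(-2, -1, 2) = -2
H (White): max(-4, -5, -8, -2) = -2
Root (Black): min(4, 6, -2) = -2
Black picks the child with the lowest value: H (value -2).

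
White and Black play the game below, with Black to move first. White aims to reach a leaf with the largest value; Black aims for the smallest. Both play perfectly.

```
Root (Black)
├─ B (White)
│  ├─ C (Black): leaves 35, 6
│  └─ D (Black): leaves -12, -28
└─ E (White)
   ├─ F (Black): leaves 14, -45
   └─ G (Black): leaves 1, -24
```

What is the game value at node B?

6

C: min(35, 6) = 6
D: min(-12, -28) = -28
B: max(6, -28) = 6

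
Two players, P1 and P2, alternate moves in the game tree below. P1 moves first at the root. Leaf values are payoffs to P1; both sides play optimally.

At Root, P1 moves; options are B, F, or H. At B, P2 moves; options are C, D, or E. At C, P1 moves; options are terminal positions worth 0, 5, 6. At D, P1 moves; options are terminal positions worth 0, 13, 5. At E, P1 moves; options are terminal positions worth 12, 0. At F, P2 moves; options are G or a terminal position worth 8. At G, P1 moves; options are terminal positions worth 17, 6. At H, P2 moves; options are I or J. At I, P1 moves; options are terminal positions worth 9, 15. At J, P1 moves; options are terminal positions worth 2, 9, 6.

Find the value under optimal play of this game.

C (P1): max(0, 5, 6) = 6
D (P1): max(0, 13, 5) = 13
E (P1): max(12, 0) = 12
B (P2): min(6, 13, 12) = 6
G (P1): max(17, 6) = 17
F (P2): min(17, 8) = 8
I (P1): max(9, 15) = 15
J (P1): max(2, 9, 6) = 9
H (P2): min(15, 9) = 9
Root (P1): max(6, 8, 9) = 9

9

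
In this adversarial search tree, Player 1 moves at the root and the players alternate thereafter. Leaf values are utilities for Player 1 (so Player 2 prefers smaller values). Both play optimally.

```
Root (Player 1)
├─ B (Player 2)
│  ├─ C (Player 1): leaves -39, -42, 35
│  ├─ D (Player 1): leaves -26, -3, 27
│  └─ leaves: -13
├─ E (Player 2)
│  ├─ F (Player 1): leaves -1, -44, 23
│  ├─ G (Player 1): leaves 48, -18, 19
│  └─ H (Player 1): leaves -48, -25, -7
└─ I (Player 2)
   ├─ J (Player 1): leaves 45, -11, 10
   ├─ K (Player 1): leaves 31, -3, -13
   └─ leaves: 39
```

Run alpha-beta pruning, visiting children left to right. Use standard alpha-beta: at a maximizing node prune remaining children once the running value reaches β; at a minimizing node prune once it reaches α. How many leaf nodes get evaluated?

C [α=-∞,β=+∞]: v=35
D [α=-∞,β=35]: v=27
B [α=-∞,β=+∞]: v=-13
F [α=-13,β=+∞]: v=23
G [α=-13,β=23]: v=48 after child 1 ≥ β → β-cutoff, skip 2
H [α=-13,β=23]: v=-7
E [α=-13,β=+∞]: v=-7
J [α=-7,β=+∞]: v=45
K [α=-7,β=45]: v=31
I [α=-7,β=+∞]: v=31
Root [α=-∞,β=+∞]: v=31
Leaves evaluated: 21 of 23.

21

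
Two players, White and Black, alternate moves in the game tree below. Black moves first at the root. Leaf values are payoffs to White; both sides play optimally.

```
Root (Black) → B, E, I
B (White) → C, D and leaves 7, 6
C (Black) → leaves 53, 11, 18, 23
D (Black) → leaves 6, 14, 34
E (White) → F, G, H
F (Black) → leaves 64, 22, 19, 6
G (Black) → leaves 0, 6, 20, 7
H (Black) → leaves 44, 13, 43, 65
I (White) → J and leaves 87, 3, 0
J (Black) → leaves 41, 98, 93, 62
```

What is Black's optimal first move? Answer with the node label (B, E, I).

C (Black): min(53, 11, 18, 23) = 11
D (Black): min(6, 14, 34) = 6
B (White): max(11, 6, 7, 6) = 11
F (Black): min(64, 22, 19, 6) = 6
G (Black): min(0, 6, 20, 7) = 0
H (Black): min(44, 13, 43, 65) = 13
E (White): max(6, 0, 13) = 13
J (Black): min(41, 98, 93, 62) = 41
I (White): max(41, 87, 3, 0) = 87
Root (Black): min(11, 13, 87) = 11
Black picks the child with the lowest value: B (value 11).

B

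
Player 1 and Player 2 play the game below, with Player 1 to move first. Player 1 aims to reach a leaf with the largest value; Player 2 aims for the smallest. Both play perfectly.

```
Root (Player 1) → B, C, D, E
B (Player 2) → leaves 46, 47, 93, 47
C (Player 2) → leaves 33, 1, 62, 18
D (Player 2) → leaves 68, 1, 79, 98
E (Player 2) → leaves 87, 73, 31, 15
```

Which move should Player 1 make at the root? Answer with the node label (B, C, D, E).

B (Player 2): min(46, 47, 93, 47) = 46
C (Player 2): min(33, 1, 62, 18) = 1
D (Player 2): min(68, 1, 79, 98) = 1
E (Player 2): min(87, 73, 31, 15) = 15
Root (Player 1): max(46, 1, 1, 15) = 46
Player 1 picks the child with the highest value: B (value 46).

B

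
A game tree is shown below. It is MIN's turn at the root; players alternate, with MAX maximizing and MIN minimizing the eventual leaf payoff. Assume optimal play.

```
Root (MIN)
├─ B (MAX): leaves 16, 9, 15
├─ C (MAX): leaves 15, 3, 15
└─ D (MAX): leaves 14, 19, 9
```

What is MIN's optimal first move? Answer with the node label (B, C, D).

B (MAX): max(16, 9, 15) = 16
C (MAX): max(15, 3, 15) = 15
D (MAX): max(14, 19, 9) = 19
Root (MIN): min(16, 15, 19) = 15
MIN picks the child with the lowest value: C (value 15).

C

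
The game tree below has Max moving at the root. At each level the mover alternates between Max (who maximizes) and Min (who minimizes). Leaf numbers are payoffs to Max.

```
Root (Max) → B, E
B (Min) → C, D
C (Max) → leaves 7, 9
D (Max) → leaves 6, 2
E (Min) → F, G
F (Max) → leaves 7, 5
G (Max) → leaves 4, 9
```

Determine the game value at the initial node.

7

C (Max): max(7, 9) = 9
D (Max): max(6, 2) = 6
B (Min): min(9, 6) = 6
F (Max): max(7, 5) = 7
G (Max): max(4, 9) = 9
E (Min): min(7, 9) = 7
Root (Max): max(6, 7) = 7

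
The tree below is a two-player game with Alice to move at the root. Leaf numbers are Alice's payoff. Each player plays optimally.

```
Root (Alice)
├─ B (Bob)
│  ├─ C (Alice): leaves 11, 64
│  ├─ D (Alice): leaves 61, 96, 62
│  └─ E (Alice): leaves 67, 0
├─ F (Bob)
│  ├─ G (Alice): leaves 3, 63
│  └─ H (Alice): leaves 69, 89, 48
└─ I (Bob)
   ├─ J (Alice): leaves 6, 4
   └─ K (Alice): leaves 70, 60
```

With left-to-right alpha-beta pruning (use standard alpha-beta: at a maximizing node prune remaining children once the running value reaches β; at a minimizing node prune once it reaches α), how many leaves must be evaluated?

9

C [α=-∞,β=+∞]: v=64
D [α=-∞,β=64]: v=96 after child 2 ≥ β → β-cutoff, skip 1
E [α=-∞,β=64]: v=67 after child 1 ≥ β → β-cutoff, skip 1
B [α=-∞,β=+∞]: v=64
G [α=64,β=+∞]: v=63
F [α=64,β=+∞]: v=63 after child 1 ≤ α → α-cutoff, skip 1
J [α=64,β=+∞]: v=6
I [α=64,β=+∞]: v=6 after child 1 ≤ α → α-cutoff, skip 1
Root [α=-∞,β=+∞]: v=64
Leaves evaluated: 9 of 16.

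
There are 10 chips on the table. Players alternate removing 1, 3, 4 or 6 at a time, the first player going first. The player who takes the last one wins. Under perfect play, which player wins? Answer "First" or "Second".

First

Mark each pile size as W (mover wins) or L (mover loses):
i:   0  1  2  3  4  5  6  7  8  9 10
     L  W  L  W  W  W  W  L  W  L  W
Position 10 is W, so the first player wins.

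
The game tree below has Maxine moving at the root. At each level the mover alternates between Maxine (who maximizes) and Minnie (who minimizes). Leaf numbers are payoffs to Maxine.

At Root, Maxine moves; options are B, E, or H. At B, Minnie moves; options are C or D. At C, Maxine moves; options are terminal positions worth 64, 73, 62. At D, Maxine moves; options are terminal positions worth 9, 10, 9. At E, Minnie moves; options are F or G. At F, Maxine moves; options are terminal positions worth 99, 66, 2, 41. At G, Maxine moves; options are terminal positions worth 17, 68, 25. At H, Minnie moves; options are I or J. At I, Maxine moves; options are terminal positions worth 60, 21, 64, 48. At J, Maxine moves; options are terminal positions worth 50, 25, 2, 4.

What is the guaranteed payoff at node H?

50

I: max(60, 21, 64, 48) = 64
J: max(50, 25, 2, 4) = 50
H: min(64, 50) = 50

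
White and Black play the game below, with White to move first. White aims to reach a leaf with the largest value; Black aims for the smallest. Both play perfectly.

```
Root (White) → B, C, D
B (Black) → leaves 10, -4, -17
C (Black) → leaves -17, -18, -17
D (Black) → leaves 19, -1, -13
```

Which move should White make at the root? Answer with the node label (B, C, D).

D

B (Black): min(10, -4, -17) = -17
C (Black): min(-17, -18, -17) = -18
D (Black): min(19, -1, -13) = -13
Root (White): max(-17, -18, -13) = -13
White picks the child with the highest value: D (value -13).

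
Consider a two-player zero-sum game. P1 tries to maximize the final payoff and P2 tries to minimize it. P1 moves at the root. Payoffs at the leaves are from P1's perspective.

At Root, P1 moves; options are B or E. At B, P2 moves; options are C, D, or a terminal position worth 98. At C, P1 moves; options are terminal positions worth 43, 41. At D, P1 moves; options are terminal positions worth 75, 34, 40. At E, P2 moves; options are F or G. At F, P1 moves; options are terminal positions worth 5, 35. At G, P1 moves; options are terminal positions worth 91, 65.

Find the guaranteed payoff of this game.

C (P1): max(43, 41) = 43
D (P1): max(75, 34, 40) = 75
B (P2): min(43, 75, 98) = 43
F (P1): max(5, 35) = 35
G (P1): max(91, 65) = 91
E (P2): min(35, 91) = 35
Root (P1): max(43, 35) = 43

43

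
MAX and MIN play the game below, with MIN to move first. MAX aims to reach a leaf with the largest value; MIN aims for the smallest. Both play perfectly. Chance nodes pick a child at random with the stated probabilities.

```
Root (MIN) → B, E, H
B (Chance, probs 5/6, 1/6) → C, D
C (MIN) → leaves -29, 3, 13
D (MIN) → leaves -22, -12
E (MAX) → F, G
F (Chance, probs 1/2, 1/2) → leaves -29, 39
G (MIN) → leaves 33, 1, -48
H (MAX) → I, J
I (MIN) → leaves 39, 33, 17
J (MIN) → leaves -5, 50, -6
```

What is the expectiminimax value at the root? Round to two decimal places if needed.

-27.83

C (MIN): min(-29, 3, 13) = -29
D (MIN): min(-22, -12) = -22
B (Chance): 5/6·-29 + 1/6·-22 = -27.83
F (Chance): 1/2·-29 + 1/2·39 = 5
G (MIN): min(33, 1, -48) = -48
E (MAX): max(5, -48) = 5
I (MIN): min(39, 33, 17) = 17
J (MIN): min(-5, 50, -6) = -6
H (MAX): max(17, -6) = 17
Root (MIN): min(-27.83, 5, 17) = -27.83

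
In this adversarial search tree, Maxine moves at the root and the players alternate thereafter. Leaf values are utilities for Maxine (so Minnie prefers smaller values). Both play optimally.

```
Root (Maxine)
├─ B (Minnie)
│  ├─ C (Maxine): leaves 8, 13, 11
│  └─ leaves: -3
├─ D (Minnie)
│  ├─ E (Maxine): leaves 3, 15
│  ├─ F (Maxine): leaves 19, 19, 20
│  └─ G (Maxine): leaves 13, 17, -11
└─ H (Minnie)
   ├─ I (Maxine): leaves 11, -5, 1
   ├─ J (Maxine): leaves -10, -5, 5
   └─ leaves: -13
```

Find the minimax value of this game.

15

C (Maxine): max(8, 13, 11) = 13
B (Minnie): min(13, -3) = -3
E (Maxine): max(3, 15) = 15
F (Maxine): max(19, 19, 20) = 20
G (Maxine): max(13, 17, -11) = 17
D (Minnie): min(15, 20, 17) = 15
I (Maxine): max(11, -5, 1) = 11
J (Maxine): max(-10, -5, 5) = 5
H (Minnie): min(11, 5, -13) = -13
Root (Maxine): max(-3, 15, -13) = 15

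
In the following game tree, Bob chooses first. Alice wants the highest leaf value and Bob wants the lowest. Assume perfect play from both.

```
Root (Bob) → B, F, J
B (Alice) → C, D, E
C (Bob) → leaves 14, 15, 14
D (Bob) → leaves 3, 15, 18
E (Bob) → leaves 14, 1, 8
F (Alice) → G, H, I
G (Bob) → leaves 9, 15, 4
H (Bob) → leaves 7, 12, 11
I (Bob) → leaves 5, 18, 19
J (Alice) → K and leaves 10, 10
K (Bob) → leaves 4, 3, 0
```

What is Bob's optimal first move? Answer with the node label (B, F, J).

F

C (Bob): min(14, 15, 14) = 14
D (Bob): min(3, 15, 18) = 3
E (Bob): min(14, 1, 8) = 1
B (Alice): max(14, 3, 1) = 14
G (Bob): min(9, 15, 4) = 4
H (Bob): min(7, 12, 11) = 7
I (Bob): min(5, 18, 19) = 5
F (Alice): max(4, 7, 5) = 7
K (Bob): min(4, 3, 0) = 0
J (Alice): max(0, 10, 10) = 10
Root (Bob): min(14, 7, 10) = 7
Bob picks the child with the lowest value: F (value 7).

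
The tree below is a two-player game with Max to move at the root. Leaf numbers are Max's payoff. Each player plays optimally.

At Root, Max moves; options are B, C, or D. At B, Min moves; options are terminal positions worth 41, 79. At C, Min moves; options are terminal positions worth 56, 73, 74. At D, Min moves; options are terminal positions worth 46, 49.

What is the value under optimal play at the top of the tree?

56

B (Min): min(41, 79) = 41
C (Min): min(56, 73, 74) = 56
D (Min): min(46, 49) = 46
Root (Max): max(41, 56, 46) = 56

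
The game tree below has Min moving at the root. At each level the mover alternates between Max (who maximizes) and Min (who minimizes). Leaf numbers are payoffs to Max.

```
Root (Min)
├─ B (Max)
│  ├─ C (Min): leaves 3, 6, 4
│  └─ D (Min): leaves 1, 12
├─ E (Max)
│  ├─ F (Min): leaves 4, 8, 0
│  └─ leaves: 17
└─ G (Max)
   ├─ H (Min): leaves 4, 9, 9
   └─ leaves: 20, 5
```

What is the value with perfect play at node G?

20

H: min(4, 9, 9) = 4
G: max(4, 20, 5) = 20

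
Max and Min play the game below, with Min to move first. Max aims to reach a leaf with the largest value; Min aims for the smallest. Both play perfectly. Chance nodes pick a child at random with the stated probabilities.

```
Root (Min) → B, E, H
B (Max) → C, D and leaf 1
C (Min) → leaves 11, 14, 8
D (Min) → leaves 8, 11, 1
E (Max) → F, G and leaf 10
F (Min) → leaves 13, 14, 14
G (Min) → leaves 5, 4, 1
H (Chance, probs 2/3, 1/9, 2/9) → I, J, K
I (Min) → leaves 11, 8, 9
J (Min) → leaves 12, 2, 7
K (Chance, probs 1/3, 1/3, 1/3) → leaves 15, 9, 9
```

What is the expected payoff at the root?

8

C (Min): min(11, 14, 8) = 8
D (Min): min(8, 11, 1) = 1
B (Max): max(8, 1, 1) = 8
F (Min): min(13, 14, 14) = 13
G (Min): min(5, 4, 1) = 1
E (Max): max(13, 1, 10) = 13
I (Min): min(11, 8, 9) = 8
J (Min): min(12, 2, 7) = 2
K (Chance): 1/3·15 + 1/3·9 + 1/3·9 = 11
H (Chance): 2/3·8 + 1/9·2 + 2/9·11 = 8
Root (Min): min(8, 13, 8) = 8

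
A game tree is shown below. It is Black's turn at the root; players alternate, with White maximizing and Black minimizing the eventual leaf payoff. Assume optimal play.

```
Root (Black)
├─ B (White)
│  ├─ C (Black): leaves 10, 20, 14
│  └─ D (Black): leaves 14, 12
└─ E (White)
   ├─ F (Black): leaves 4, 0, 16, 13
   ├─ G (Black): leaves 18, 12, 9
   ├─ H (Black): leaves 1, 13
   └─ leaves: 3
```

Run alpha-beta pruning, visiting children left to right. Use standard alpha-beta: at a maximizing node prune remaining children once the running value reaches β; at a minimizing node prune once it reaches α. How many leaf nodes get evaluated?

14

C [α=-∞,β=+∞]: v=10
D [α=10,β=+∞]: v=12
B [α=-∞,β=+∞]: v=12
F [α=-∞,β=12]: v=0
G [α=0,β=12]: v=9
H [α=9,β=12]: v=1 after child 1 ≤ α → α-cutoff, skip 1
E [α=-∞,β=12]: v=9
Root [α=-∞,β=+∞]: v=9
Leaves evaluated: 14 of 15.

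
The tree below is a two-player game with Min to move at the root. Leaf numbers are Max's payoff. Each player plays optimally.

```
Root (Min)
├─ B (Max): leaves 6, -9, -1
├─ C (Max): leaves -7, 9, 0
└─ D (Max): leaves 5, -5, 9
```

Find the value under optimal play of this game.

B (Max): max(6, -9, -1) = 6
C (Max): max(-7, 9, 0) = 9
D (Max): max(5, -5, 9) = 9
Root (Min): min(6, 9, 9) = 6

6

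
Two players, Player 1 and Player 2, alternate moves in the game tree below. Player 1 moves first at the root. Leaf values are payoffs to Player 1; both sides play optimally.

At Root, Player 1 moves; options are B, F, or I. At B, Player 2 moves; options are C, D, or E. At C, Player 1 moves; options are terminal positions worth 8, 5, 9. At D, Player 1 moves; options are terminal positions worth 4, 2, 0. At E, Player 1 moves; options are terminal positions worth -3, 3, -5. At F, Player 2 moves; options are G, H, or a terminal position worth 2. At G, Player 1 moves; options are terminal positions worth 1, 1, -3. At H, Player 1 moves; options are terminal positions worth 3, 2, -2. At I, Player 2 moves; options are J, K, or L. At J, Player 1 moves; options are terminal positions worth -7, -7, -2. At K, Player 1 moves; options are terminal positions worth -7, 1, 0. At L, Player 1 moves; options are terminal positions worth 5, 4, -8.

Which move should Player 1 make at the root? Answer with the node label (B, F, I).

C (Player 1): max(8, 5, 9) = 9
D (Player 1): max(4, 2, 0) = 4
E (Player 1): max(-3, 3, -5) = 3
B (Player 2): min(9, 4, 3) = 3
G (Player 1): max(1, 1, -3) = 1
H (Player 1): max(3, 2, -2) = 3
F (Player 2): min(1, 3, 2) = 1
J (Player 1): max(-7, -7, -2) = -2
K (Player 1): max(-7, 1, 0) = 1
L (Player 1): max(5, 4, -8) = 5
I (Player 2): min(-2, 1, 5) = -2
Root (Player 1): max(3, 1, -2) = 3
Player 1 picks the child with the highest value: B (value 3).

B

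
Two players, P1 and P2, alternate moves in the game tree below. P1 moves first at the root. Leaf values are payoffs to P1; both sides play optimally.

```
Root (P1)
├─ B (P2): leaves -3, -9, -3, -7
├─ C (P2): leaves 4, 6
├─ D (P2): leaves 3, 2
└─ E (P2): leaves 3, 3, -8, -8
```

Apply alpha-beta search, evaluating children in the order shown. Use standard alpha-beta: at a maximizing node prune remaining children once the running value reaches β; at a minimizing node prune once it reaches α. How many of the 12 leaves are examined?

8

B [α=-∞,β=+∞]: v=-9
C [α=-9,β=+∞]: v=4
D [α=4,β=+∞]: v=3 after child 1 ≤ α → α-cutoff, skip 1
E [α=4,β=+∞]: v=3 after child 1 ≤ α → α-cutoff, skip 3
Root [α=-∞,β=+∞]: v=4
Leaves evaluated: 8 of 12.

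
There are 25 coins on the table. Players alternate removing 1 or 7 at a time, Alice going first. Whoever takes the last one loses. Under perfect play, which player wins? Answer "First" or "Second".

i:   0  1  2  3  4  5  6  7  8  9 10 11 12 13 14 15 16 17 18 19 20 21 22 23 24 25
     W  L  W  L  W  L  W  L  W  L  W  L  W  L  W  L  W  L  W  L  W  L  W  L  W  L
Position 25 is L, so the second player wins.

Second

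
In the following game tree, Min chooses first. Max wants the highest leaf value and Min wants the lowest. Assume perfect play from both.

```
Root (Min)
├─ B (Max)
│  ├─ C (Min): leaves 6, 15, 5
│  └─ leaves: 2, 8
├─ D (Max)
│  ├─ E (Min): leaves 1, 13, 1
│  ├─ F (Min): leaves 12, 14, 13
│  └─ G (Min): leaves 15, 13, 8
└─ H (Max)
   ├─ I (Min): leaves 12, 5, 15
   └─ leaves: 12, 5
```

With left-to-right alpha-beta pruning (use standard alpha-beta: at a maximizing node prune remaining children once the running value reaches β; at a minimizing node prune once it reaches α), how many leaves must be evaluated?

15

C [α=-∞,β=+∞]: v=5
B [α=-∞,β=+∞]: v=8
E [α=-∞,β=8]: v=1
F [α=1,β=8]: v=12
D [α=-∞,β=8]: v=12 after child 2 ≥ β → β-cutoff, skip 1
I [α=-∞,β=8]: v=5
H [α=-∞,β=8]: v=12 after child 2 ≥ β → β-cutoff, skip 1
Root [α=-∞,β=+∞]: v=8
Leaves evaluated: 15 of 19.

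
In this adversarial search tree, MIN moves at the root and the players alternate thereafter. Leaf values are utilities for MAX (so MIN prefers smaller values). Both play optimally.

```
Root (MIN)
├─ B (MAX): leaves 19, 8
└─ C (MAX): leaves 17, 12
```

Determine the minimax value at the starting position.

B (MAX): max(19, 8) = 19
C (MAX): max(17, 12) = 17
Root (MIN): min(19, 17) = 17

17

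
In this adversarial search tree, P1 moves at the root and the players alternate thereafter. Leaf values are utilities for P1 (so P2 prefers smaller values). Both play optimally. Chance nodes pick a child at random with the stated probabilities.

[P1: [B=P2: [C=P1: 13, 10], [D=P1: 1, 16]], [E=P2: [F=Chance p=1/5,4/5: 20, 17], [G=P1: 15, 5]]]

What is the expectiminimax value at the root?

15

C (P1): max(13, 10) = 13
D (P1): max(1, 16) = 16
B (P2): min(13, 16) = 13
F (Chance): 1/5·20 + 4/5·17 = 17.6
G (P1): max(15, 5) = 15
E (P2): min(17.6, 15) = 15
Root (P1): max(13, 15) = 15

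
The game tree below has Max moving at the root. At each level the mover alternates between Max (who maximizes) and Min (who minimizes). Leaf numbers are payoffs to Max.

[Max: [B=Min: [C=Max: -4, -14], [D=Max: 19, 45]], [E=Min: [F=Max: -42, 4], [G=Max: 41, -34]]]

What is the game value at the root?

4

C (Max): max(-4, -14) = -4
D (Max): max(19, 45) = 45
B (Min): min(-4, 45) = -4
F (Max): max(-42, 4) = 4
G (Max): max(41, -34) = 41
E (Min): min(4, 41) = 4
Root (Max): max(-4, 4) = 4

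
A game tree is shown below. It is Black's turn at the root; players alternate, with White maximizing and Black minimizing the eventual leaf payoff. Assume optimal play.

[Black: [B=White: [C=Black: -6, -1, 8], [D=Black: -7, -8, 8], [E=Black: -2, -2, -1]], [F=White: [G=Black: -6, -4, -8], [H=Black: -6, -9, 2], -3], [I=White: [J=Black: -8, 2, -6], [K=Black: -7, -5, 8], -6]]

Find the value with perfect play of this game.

-6

C (Black): min(-6, -1, 8) = -6
D (Black): min(-7, -8, 8) = -8
E (Black): min(-2, -2, -1) = -2
B (White): max(-6, -8, -2) = -2
G (Black): min(-6, -4, -8) = -8
H (Black): min(-6, -9, 2) = -9
F (White): max(-8, -9, -3) = -3
J (Black): min(-8, 2, -6) = -8
K (Black): min(-7, -5, 8) = -7
I (White): max(-8, -7, -6) = -6
Root (Black): min(-2, -3, -6) = -6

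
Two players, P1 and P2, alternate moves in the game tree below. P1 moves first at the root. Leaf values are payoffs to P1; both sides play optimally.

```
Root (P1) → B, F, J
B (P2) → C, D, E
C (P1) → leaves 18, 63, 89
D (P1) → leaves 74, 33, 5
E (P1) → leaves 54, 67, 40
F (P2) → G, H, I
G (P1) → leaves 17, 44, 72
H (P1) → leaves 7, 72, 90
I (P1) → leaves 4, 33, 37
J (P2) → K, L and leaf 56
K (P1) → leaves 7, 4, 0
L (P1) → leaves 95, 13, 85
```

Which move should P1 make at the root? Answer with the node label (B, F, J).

C (P1): max(18, 63, 89) = 89
D (P1): max(74, 33, 5) = 74
E (P1): max(54, 67, 40) = 67
B (P2): min(89, 74, 67) = 67
G (P1): max(17, 44, 72) = 72
H (P1): max(7, 72, 90) = 90
I (P1): max(4, 33, 37) = 37
F (P2): min(72, 90, 37) = 37
K (P1): max(7, 4, 0) = 7
L (P1): max(95, 13, 85) = 95
J (P2): min(7, 95, 56) = 7
Root (P1): max(67, 37, 7) = 67
P1 picks the child with the highest value: B (value 67).

B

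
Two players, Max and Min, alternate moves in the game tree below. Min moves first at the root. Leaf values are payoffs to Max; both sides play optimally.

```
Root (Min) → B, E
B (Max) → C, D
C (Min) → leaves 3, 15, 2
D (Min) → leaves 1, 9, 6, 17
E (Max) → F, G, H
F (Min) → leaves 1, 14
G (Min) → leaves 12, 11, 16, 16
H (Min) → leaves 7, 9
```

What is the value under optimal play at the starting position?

C (Min): min(3, 15, 2) = 2
D (Min): min(1, 9, 6, 17) = 1
B (Max): max(2, 1) = 2
F (Min): min(1, 14) = 1
G (Min): min(12, 11, 16, 16) = 11
H (Min): min(7, 9) = 7
E (Max): max(1, 11, 7) = 11
Root (Min): min(2, 11) = 2

2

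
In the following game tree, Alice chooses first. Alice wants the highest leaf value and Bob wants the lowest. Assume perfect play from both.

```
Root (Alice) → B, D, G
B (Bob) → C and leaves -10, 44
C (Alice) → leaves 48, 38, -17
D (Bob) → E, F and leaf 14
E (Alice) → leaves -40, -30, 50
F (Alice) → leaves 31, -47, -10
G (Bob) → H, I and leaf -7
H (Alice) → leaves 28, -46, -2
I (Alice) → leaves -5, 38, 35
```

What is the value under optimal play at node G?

-7

H: max(28, -46, -2) = 28
I: max(-5, 38, 35) = 38
G: min(28, 38, -7) = -7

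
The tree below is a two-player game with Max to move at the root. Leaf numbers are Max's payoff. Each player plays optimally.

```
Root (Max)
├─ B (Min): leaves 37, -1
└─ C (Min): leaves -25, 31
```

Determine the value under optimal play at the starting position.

-1

B (Min): min(37, -1) = -1
C (Min): min(-25, 31) = -25
Root (Max): max(-1, -25) = -1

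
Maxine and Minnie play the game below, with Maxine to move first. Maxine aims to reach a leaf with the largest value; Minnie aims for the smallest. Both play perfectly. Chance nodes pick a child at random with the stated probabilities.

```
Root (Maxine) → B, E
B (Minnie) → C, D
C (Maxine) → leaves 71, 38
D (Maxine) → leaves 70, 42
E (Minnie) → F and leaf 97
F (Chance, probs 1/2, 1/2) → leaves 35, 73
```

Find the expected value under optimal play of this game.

70

C (Maxine): max(71, 38) = 71
D (Maxine): max(70, 42) = 70
B (Minnie): min(71, 70) = 70
F (Chance): 1/2·35 + 1/2·73 = 54
E (Minnie): min(54, 97) = 54
Root (Maxine): max(70, 54) = 70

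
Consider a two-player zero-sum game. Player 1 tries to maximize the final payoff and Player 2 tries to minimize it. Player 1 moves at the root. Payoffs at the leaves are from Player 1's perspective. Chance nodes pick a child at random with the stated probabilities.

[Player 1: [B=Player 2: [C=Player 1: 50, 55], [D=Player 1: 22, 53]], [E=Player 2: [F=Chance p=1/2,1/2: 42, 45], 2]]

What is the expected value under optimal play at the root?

53

C (Player 1): max(50, 55) = 55
D (Player 1): max(22, 53) = 53
B (Player 2): min(55, 53) = 53
F (Chance): 1/2·42 + 1/2·45 = 43.5
E (Player 2): min(43.5, 2) = 2
Root (Player 1): max(53, 2) = 53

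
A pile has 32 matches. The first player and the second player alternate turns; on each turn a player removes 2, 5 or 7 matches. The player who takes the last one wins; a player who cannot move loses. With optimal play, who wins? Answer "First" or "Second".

Mark each pile size as W (mover wins) or L (mover loses):
i:   0  1  2  3  4  5  6  7  8  9 10 11 12 13 14 15 16 17 18 19 20 21 22 23 24 25 26 27 28 29 30 31 32
     L  L  W  W  L  W  W  W  W  W  L  W  W  L  L  W  W  W  W  W  W  W  L  L  W  W  L  W  W  W  W  W  L
Position 32 is L, so the second player wins.

Second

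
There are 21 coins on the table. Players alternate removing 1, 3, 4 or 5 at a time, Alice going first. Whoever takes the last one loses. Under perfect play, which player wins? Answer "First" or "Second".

First

Positions where the player to move wins (W) vs loses (L):
i:   0  1  2  3  4  5  6  7  8  9 10 11 12 13 14 15 16 17 18 19 20 21
     W  L  W  L  W  W  W  W  W  L  W  L  W  W  W  W  W  L  W  L  W  W
Position 21 is W, so the first player wins.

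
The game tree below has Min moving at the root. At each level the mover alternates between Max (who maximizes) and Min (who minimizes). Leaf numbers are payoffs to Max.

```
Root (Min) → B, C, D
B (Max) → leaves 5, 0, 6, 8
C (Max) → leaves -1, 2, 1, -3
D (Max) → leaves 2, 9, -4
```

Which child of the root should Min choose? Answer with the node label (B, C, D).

C

B (Max): max(5, 0, 6, 8) = 8
C (Max): max(-1, 2, 1, -3) = 2
D (Max): max(2, 9, -4) = 9
Root (Min): min(8, 2, 9) = 2
Min picks the child with the lowest value: C (value 2).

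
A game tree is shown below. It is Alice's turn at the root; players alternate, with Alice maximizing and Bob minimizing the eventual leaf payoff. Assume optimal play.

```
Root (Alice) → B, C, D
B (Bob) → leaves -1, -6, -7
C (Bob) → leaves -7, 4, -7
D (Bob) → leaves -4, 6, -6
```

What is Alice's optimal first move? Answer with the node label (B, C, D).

B (Bob): min(-1, -6, -7) = -7
C (Bob): min(-7, 4, -7) = -7
D (Bob): min(-4, 6, -6) = -6
Root (Alice): max(-7, -7, -6) = -6
Alice picks the child with the highest value: D (value -6).

D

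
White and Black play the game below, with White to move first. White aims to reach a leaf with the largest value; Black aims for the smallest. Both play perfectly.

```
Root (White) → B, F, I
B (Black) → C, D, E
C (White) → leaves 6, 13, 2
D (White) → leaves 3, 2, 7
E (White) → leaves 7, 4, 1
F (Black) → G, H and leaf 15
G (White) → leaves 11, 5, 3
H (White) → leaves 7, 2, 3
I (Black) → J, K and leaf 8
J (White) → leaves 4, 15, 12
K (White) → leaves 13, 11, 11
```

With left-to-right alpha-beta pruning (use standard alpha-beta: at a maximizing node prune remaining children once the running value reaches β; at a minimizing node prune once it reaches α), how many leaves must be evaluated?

C [α=-∞,β=+∞]: v=13
D [α=-∞,β=13]: v=7
E [α=-∞,β=7]: v=7 after child 1 ≥ β → β-cutoff, skip 2
B [α=-∞,β=+∞]: v=7
G [α=7,β=+∞]: v=11
H [α=7,β=11]: v=7
F [α=7,β=+∞]: v=7 after child 2 ≤ α → α-cutoff, skip 1
J [α=7,β=+∞]: v=15
K [α=7,β=15]: v=13
I [α=7,β=+∞]: v=8
Root [α=-∞,β=+∞]: v=8
Leaves evaluated: 20 of 23.

20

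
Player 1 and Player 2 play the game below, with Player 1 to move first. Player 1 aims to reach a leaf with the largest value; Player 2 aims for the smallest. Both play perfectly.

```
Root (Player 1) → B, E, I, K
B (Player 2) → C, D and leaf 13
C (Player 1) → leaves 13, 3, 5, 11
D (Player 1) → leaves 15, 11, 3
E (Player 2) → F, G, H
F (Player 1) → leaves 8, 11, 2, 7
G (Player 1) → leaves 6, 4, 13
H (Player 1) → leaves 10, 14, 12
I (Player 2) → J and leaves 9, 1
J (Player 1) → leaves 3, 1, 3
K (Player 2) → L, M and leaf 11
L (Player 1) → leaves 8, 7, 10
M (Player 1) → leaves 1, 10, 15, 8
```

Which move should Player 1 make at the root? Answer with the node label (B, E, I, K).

B

C (Player 1): max(13, 3, 5, 11) = 13
D (Player 1): max(15, 11, 3) = 15
B (Player 2): min(13, 15, 13) = 13
F (Player 1): max(8, 11, 2, 7) = 11
G (Player 1): max(6, 4, 13) = 13
H (Player 1): max(10, 14, 12) = 14
E (Player 2): min(11, 13, 14) = 11
J (Player 1): max(3, 1, 3) = 3
I (Player 2): min(3, 9, 1) = 1
L (Player 1): max(8, 7, 10) = 10
M (Player 1): max(1, 10, 15, 8) = 15
K (Player 2): min(10, 15, 11) = 10
Root (Player 1): max(13, 11, 1, 10) = 13
Player 1 picks the child with the highest value: B (value 13).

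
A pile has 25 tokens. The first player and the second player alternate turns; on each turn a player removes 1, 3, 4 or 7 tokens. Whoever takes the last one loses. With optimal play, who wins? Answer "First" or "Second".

Mark each pile size as W (mover wins) or L (mover loses):
i:   0  1  2  3  4  5  6  7  8  9 10 11 12 13 14 15 16 17 18 19 20 21 22 23 24 25
     W  L  W  L  W  W  W  W  W  L  W  L  W  W  W  W  W  L  W  L  W  W  W  W  W  L
Position 25 is L, so the second player wins.

Second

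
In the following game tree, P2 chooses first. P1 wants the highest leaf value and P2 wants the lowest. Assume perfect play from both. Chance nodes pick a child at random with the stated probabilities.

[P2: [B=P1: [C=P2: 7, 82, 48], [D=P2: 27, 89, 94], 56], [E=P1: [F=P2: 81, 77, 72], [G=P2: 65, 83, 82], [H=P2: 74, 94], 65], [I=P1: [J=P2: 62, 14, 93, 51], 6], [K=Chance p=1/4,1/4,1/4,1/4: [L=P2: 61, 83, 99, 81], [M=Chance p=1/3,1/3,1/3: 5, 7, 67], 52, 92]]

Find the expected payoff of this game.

14

C (P2): min(7, 82, 48) = 7
D (P2): min(27, 89, 94) = 27
B (P1): max(7, 27, 56) = 56
F (P2): min(81, 77, 72) = 72
G (P2): min(65, 83, 82) = 65
H (P2): min(74, 94) = 74
E (P1): max(72, 65, 74, 65) = 74
J (P2): min(62, 14, 93, 51) = 14
I (P1): max(14, 6) = 14
L (P2): min(61, 83, 99, 81) = 61
M (Chance): 1/3·5 + 1/3·7 + 1/3·67 = 26.33
K (Chance): 1/4·61 + 1/4·26.33 + 1/4·52 + 1/4·92 = 57.83
Root (P2): min(56, 74, 14, 57.83) = 14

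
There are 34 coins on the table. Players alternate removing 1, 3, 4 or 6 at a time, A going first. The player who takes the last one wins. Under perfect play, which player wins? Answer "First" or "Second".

Positions where the player to move wins (W) vs loses (L):
i:   0  1  2  3  4  5  6  7  8  9 10 11 12 13 14 15 16 17 18 19 20 21 22 23 24 25 26 27 28 29 30 31 32 33 34
     L  W  L  W  W  W  W  L  W  L  W  W  W  W  L  W  L  W  W  W  W  L  W  L  W  W  W  W  L  W  L  W  W  W  W
Position 34 is W, so the first player wins.

First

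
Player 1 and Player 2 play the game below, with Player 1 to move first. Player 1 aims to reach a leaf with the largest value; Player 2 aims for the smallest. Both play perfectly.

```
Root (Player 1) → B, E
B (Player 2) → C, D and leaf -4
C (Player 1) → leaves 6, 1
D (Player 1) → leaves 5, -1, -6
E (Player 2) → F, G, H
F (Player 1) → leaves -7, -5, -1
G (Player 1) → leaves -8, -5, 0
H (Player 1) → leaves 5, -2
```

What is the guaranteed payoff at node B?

C: max(6, 1) = 6
D: max(5, -1, -6) = 5
B: min(6, 5, -4) = -4

-4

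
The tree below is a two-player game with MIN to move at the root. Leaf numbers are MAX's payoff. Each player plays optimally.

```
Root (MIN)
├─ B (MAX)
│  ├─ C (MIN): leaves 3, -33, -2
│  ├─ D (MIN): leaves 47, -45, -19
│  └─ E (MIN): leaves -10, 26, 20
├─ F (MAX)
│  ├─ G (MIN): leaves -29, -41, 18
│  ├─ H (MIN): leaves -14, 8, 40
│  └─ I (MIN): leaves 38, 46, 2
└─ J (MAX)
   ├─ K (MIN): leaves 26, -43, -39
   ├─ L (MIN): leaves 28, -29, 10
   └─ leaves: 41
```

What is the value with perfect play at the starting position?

C (MIN): min(3, -33, -2) = -33
D (MIN): min(47, -45, -19) = -45
E (MIN): min(-10, 26, 20) = -10
B (MAX): max(-33, -45, -10) = -10
G (MIN): min(-29, -41, 18) = -41
H (MIN): min(-14, 8, 40) = -14
I (MIN): min(38, 46, 2) = 2
F (MAX): max(-41, -14, 2) = 2
K (MIN): min(26, -43, -39) = -43
L (MIN): min(28, -29, 10) = -29
J (MAX): max(-43, -29, 41) = 41
Root (MIN): min(-10, 2, 41) = -10

-10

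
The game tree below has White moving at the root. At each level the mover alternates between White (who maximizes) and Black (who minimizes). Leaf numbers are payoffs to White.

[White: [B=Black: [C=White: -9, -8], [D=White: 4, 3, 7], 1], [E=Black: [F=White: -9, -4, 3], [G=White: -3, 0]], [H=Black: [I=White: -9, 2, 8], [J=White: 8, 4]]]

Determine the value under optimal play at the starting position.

8

C (White): max(-9, -8) = -8
D (White): max(4, 3, 7) = 7
B (Black): min(-8, 7, 1) = -8
F (White): max(-9, -4, 3) = 3
G (White): max(-3, 0) = 0
E (Black): min(3, 0) = 0
I (White): max(-9, 2, 8) = 8
J (White): max(8, 4) = 8
H (Black): min(8, 8) = 8
Root (White): max(-8, 0, 8) = 8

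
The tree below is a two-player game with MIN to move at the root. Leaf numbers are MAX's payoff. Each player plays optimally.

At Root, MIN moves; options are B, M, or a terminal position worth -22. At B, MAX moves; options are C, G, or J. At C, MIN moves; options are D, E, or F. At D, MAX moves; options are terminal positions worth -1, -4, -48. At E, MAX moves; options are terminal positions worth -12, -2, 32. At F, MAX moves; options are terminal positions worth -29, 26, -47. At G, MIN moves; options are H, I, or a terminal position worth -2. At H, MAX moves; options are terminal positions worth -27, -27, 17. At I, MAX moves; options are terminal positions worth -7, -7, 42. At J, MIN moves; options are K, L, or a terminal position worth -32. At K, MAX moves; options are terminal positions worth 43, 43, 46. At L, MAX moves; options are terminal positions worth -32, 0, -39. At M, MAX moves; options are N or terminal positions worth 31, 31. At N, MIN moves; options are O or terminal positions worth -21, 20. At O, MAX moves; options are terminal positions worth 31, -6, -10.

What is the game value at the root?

D (MAX): max(-1, -4, -48) = -1
E (MAX): max(-12, -2, 32) = 32
F (MAX): max(-29, 26, -47) = 26
C (MIN): min(-1, 32, 26) = -1
H (MAX): max(-27, -27, 17) = 17
I (MAX): max(-7, -7, 42) = 42
G (MIN): min(17, 42, -2) = -2
K (MAX): max(43, 43, 46) = 46
L (MAX): max(-32, 0, -39) = 0
J (MIN): min(46, 0, -32) = -32
B (MAX): max(-1, -2, -32) = -1
O (MAX): max(31, -6, -10) = 31
N (MIN): min(31, -21, 20) = -21
M (MAX): max(-21, 31, 31) = 31
Root (MIN): min(-1, 31, -22) = -22

-22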